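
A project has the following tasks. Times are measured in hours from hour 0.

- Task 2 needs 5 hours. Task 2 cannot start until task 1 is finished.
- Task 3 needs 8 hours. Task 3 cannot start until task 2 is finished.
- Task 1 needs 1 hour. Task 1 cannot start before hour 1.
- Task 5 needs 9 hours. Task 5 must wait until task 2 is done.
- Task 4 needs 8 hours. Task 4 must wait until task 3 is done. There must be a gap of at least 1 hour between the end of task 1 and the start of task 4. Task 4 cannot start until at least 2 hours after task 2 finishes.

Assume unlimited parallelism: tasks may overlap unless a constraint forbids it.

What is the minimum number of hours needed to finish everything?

Task 1 waits on its own release at hour 1, so it starts at hour 1 and finishes at 1 + 1 = hour 2.
After task 1 (finishes hour 2), task 2 can start at hour 2 and finishes at hour 7.
Task 5 cannot begin until task 2 (finishes hour 7). It runs from hour 7 to 7 + 9 = hour 16.
After task 2 (finishes hour 7), task 3 can start at hour 7 and finishes at hour 15.
Task 4 needs all of task 3 (finishes hour 15); task 1 (finishes hour 2, plus 1-hour gap → hour 3); task 2 (finishes hour 7, plus 2-hour gap → hour 9). That puts its earliest start at hour 15; it finishes at 15 + 8 = hour 23.
All tasks are finished once the last one completes. Finish times: Task 1 at 2, Task 2 at 7, Task 3 at 15, Task 4 at 23, Task 5 at 16. The latest is hour 23.

23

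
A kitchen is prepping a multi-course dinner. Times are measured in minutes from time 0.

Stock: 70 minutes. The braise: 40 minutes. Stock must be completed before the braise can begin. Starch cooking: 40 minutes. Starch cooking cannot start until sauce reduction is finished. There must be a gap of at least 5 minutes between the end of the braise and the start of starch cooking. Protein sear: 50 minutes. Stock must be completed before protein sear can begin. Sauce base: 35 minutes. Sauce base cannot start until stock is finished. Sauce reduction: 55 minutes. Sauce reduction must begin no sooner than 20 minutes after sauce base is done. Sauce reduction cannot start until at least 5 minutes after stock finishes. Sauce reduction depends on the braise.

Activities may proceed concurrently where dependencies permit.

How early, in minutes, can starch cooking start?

180

Stock can start immediately at minute 0; it finishes at minute 70.
The braise cannot begin until stock (finishes minute 70). It runs from minute 70 to 70 + 40 = minute 110.
After stock (finishes minute 70), sauce base can start at minute 70 and finishes at minute 105.
Sauce reduction cannot start until sauce base (finishes minute 105, plus 20-minute gap → minute 125); stock (finishes minute 70, plus 5-minute gap → minute 75); the braise (finishes minute 110). The controlling bound is minute 125, so sauce reduction finishes at 125 + 55 = minute 180.
Starch cooking waits on sauce reduction (finishes minute 180); the braise (finishes minute 110, plus 5-minute gap → minute 115). The latest of these is minute 180, which is the earliest starch cooking can start.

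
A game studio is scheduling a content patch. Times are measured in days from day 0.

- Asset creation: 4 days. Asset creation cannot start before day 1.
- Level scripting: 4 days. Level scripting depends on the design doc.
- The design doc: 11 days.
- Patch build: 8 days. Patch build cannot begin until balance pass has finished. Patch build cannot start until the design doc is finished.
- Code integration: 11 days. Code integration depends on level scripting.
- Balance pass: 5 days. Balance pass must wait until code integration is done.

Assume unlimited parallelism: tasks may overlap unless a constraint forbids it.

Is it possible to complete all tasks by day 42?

Asset creation cannot begin until its own release at day 1. It runs from day 1 to 1 + 4 = day 5.
The design doc can start immediately at day 0; it finishes at day 11.
Level scripting cannot begin until the design doc (finishes day 11). It runs from day 11 to 11 + 4 = day 15.
Code integration cannot begin until level scripting (finishes day 15). It runs from day 15 to 15 + 11 = day 26.
Balance pass waits on code integration (finishes day 26), so it starts at day 26 and finishes at 26 + 5 = day 31.
Patch build has to wait for balance pass (finishes day 31); the design doc (finishes day 11). The latest of these is day 31, so patch build runs day 31 to 31 + 8 = day 39.
Every task is finished by day 39, which is no later than the deadline of 42, so the schedule is feasible.

Yes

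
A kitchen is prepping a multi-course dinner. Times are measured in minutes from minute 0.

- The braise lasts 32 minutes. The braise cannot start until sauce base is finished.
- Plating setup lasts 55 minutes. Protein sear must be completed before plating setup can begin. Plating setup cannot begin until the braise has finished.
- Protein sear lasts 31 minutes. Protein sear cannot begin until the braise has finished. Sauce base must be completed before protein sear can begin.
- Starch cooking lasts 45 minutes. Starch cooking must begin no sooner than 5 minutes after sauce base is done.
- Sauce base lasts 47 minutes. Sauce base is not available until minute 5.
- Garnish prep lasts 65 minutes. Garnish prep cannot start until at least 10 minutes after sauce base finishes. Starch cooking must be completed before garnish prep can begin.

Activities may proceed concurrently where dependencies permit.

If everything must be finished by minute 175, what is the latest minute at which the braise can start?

Plating setup has no dependents, so it just needs to finish by minute 175. Starting by 175 − 55 = minute 120 achieves that.
Since plating setup (must start by minute 120) depends on it, protein sear must finish by minute 120. Backing off its 31-minute duration gives a latest start of minute 89.
The braise must finish in time for protein sear (must start by minute 89); plating setup (must start by minute 120). The tightest is minute 89, so the braise must start by 89 − 32 = minute 57.

57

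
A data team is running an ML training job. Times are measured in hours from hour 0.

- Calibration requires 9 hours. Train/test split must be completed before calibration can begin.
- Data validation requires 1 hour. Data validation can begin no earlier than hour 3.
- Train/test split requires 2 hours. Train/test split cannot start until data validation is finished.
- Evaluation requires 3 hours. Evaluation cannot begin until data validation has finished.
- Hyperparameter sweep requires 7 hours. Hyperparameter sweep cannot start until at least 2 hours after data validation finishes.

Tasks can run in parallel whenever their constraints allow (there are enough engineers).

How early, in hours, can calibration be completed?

Data validation cannot begin until its own release at hour 3. It runs from hour 3 to 3 + 1 = hour 4.
After data validation (finishes hour 4), train/test split can start at hour 4 and finishes at hour 6.
Calibration waits on train/test split (finishes hour 6), so it starts at hour 6 and finishes at 6 + 9 = hour 15.

15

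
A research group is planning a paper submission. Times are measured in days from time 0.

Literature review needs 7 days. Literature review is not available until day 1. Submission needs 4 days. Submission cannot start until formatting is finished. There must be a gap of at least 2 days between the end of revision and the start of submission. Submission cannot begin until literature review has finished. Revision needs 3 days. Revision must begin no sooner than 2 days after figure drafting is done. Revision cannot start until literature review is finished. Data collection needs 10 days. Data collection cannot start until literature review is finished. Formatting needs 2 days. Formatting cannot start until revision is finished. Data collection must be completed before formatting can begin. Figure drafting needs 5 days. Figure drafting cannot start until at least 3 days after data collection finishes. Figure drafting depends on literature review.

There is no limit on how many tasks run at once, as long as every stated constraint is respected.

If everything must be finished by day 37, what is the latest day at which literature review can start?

1

Submission has no dependents, so it just needs to finish by day 37. Starting by 37 − 4 = day 33 achieves that.
Formatting must finish before submission (must start by day 33). With a 2-day duration, formatting must start by 33 − 2 = day 31.
Revision feeds formatting (must start by day 31); submission (must start by day 33, minus 2-day gap → day 31). Taking the minimum, revision must finish by day 31 and start by 31 − 3 = day 28.
Figure drafting feeds into revision (must start by day 28, minus 2-day gap → day 26); so figure drafting must finish by day 26 and therefore start by day 21.
For data collection: figure drafting (must start by day 21, minus 3-day gap → day 18); formatting (must start by day 31). The most restrictive is day 18; with a 10-day duration, data collection must start by day 8.
Literature review has several dependents: data collection (must start by day 8); figure drafting (must start by day 21); revision (must start by day 28); submission (must start by day 33). The earliest of those limits is day 8, so literature review must start by 8 − 7 = day 1.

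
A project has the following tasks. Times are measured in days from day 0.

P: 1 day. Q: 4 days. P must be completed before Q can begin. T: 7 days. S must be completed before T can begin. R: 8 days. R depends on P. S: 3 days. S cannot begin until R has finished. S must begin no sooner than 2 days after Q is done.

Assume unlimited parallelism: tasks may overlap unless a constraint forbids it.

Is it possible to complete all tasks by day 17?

Nothing blocks P, so it runs from day 0 to day 1.
R waits on P (finishes day 1), so it starts at day 1 and finishes at 1 + 8 = day 9.
Q cannot begin until P (finishes day 1). It runs from day 1 to 1 + 4 = day 5.
S has to wait for R (finishes day 9); Q (finishes day 5, plus 2-day gap → day 7). The latest of these is day 9, so S runs day 9 to 9 + 3 = day 12.
After S (finishes day 12), T can start at day 12 and finishes at day 19.
The earliest everything can be done is day 19, which is after the deadline of 17, so it is not possible.

No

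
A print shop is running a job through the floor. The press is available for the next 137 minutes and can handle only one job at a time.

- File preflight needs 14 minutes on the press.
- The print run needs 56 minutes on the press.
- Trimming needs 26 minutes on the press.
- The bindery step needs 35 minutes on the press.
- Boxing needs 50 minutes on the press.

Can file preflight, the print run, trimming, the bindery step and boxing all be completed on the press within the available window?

Running back to back, the jobs need 14 + 56 + 26 + 35 + 50 = 181 minutes on the press.
Since 181 > 137, they cannot all fit.

No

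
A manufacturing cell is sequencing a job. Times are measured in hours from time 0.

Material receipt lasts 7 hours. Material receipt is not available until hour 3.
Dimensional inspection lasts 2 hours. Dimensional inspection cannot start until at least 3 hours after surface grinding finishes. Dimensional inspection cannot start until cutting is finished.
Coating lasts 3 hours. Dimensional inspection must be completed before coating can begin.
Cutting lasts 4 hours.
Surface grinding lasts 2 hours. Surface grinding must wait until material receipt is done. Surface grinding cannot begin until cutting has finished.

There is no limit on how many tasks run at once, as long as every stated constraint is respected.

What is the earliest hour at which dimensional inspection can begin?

15

Cutting has no prerequisites, so it starts at hour 0 and finishes at hour 4.
After its own release at hour 3, material receipt can start at hour 3 and finishes at hour 10.
Surface grinding cannot start until material receipt (finishes hour 10); cutting (finishes hour 4). The controlling bound is hour 10, so surface grinding finishes at 10 + 2 = hour 12.
Dimensional inspection waits on surface grinding (finishes hour 12, plus 3-hour gap → hour 15); cutting (finishes hour 4). The latest of these is hour 15, which is the earliest dimensional inspection can start.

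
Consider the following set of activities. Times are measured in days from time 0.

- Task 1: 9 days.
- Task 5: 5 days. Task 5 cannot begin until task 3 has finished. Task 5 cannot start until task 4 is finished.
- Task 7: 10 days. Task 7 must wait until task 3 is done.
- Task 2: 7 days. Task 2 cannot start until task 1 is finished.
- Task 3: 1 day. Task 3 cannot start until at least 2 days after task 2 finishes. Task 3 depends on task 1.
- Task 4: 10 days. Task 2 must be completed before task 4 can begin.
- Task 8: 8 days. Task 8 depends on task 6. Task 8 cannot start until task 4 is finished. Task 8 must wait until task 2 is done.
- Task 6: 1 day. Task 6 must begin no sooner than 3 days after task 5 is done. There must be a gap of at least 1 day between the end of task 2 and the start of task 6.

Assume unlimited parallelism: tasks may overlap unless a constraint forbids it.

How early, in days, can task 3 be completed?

Task 1 can start immediately at day 0; it finishes at day 9.
After task 1 (finishes day 9), task 2 can start at day 9 and finishes at day 16.
Task 3 has to wait for task 2 (finishes day 16, plus 2-day gap → day 18); task 1 (finishes day 9). The latest of these is day 18, so task 3 runs day 18 to 18 + 1 = day 19.

19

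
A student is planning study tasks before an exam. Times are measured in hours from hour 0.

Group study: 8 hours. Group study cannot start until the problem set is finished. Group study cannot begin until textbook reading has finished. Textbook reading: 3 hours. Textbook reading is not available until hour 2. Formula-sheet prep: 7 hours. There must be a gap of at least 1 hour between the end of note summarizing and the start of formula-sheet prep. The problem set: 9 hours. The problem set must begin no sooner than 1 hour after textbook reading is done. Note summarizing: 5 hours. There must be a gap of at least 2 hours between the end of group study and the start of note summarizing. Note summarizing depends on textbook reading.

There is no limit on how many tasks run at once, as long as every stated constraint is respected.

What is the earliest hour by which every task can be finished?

Textbook reading waits on its own release at hour 2, so it starts at hour 2 and finishes at 2 + 3 = hour 5.
The problem set cannot begin until textbook reading (finishes hour 5, plus 1-hour gap → hour 6). It runs from hour 6 to 6 + 9 = hour 15.
Group study has to wait for the problem set (finishes hour 15); textbook reading (finishes hour 5). The latest of these is hour 15, so group study runs hour 15 to 15 + 8 = hour 23.
Note summarizing has to wait for group study (finishes hour 23, plus 2-hour gap → hour 25); textbook reading (finishes hour 5). The latest of these is hour 25, so note summarizing runs hour 25 to 25 + 5 = hour 30.
Formula-sheet prep waits on note summarizing (finishes hour 30, plus 1-hour gap → hour 31), so it starts at hour 31 and finishes at 31 + 7 = hour 38.
All tasks are finished once the last one completes. Finish times: Textbook reading at 5, The problem set at 15, Group study at 23, Note summarizing at 30, Formula-sheet prep at 38. The latest is hour 38.

38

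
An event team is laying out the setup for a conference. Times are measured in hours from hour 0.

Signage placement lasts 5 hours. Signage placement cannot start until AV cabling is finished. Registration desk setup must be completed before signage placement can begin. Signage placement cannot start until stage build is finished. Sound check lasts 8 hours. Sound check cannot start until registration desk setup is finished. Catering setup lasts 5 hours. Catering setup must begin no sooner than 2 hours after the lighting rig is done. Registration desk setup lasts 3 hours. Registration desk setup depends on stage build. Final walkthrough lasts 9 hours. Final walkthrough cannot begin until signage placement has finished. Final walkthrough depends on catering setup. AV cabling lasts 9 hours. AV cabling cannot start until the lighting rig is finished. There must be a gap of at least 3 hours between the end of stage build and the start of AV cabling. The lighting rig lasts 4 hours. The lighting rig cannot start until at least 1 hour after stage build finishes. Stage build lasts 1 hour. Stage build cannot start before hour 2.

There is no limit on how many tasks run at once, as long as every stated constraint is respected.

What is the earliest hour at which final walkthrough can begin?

Stage build cannot begin until its own release at hour 2. It runs from hour 2 to 2 + 1 = hour 3.
Registration desk setup cannot begin until stage build (finishes hour 3). It runs from hour 3 to 3 + 3 = hour 6.
After stage build (finishes hour 3, plus 1-hour gap → hour 4), the lighting rig can start at hour 4 and finishes at hour 8.
Catering setup waits on the lighting rig (finishes hour 8, plus 2-hour gap → hour 10), so it starts at hour 10 and finishes at 10 + 5 = hour 15.
AV cabling cannot start until the lighting rig (finishes hour 8); stage build (finishes hour 3, plus 3-hour gap → hour 6). The controlling bound is hour 8, so AV cabling finishes at 8 + 9 = hour 17.
For signage placement: AV cabling (finishes hour 17); registration desk setup (finishes hour 6); stage build (finishes hour 3). Taking the maximum gives a start of hour 17, and it finishes at 17 + 5 = hour 22.
Final walkthrough waits on signage placement (finishes hour 22); catering setup (finishes hour 15). The latest of these is hour 22, which is the earliest final walkthrough can start.

22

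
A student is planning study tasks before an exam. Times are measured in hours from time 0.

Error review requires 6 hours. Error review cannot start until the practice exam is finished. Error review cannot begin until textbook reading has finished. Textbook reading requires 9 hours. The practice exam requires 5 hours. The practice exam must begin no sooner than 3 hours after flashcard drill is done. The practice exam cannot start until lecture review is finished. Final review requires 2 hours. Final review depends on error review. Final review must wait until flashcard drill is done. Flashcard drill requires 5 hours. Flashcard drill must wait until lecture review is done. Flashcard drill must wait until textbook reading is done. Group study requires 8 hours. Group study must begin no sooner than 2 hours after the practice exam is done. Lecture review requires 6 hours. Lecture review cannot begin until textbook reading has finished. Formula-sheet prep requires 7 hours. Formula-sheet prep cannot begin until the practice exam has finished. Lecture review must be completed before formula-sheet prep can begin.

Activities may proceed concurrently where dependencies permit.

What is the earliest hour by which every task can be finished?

38

Nothing blocks textbook reading, so it runs from hour 0 to hour 9.
Lecture review cannot begin until textbook reading (finishes hour 9). It runs from hour 9 to 9 + 6 = hour 15.
For flashcard drill: lecture review (finishes hour 15); textbook reading (finishes hour 9). Taking the maximum gives a start of hour 15, and it finishes at 15 + 5 = hour 20.
The practice exam has to wait for flashcard drill (finishes hour 20, plus 3-hour gap → hour 23); lecture review (finishes hour 15). The latest of these is hour 23, so the practice exam runs hour 23 to 23 + 5 = hour 28.
For formula-sheet prep: the practice exam (finishes hour 28); lecture review (finishes hour 15). Taking the maximum gives a start of hour 28, and it finishes at 28 + 7 = hour 35.
After the practice exam (finishes hour 28, plus 2-hour gap → hour 30), group study can start at hour 30 and finishes at hour 38.
For error review: the practice exam (finishes hour 28); textbook reading (finishes hour 9). Taking the maximum gives a start of hour 28, and it finishes at 28 + 6 = hour 34.
Final review cannot start until error review (finishes hour 34); flashcard drill (finishes hour 20). The controlling bound is hour 34, so final review finishes at 34 + 2 = hour 36.
All tasks are finished once the last one completes. Finish times: Textbook reading at 9, Lecture review at 15, Flashcard drill at 20, The practice exam at 28, Error review at 34, Group study at 38, Formula-sheet prep at 35, Final review at 36. The latest is hour 38.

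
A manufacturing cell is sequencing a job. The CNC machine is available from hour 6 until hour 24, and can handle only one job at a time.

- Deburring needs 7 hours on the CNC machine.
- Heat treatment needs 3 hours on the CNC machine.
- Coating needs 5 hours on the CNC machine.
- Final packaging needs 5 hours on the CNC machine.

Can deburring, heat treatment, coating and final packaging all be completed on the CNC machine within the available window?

No

The CNC machine window is 24 − 6 = 18 hours.
Running back to back, the jobs need 7 + 3 + 5 + 5 = 20 hours on the CNC machine.
Since 20 > 18, they cannot all fit.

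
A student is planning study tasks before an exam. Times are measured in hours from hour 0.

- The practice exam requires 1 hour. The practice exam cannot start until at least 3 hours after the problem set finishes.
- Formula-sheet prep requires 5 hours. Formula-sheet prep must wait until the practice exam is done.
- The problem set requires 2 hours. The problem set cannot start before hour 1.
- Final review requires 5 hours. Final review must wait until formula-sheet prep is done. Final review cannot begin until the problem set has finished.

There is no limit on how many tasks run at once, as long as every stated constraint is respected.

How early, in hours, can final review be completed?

After its own release at hour 1, the problem set can start at hour 1 and finishes at hour 3.
The practice exam cannot begin until the problem set (finishes hour 3, plus 3-hour gap → hour 6). It runs from hour 6 to 6 + 1 = hour 7.
After the practice exam (finishes hour 7), formula-sheet prep can start at hour 7 and finishes at hour 12.
Final review needs all of formula-sheet prep (finishes hour 12); the problem set (finishes hour 3). That puts its earliest start at hour 12; it finishes at 12 + 5 = hour 17.

17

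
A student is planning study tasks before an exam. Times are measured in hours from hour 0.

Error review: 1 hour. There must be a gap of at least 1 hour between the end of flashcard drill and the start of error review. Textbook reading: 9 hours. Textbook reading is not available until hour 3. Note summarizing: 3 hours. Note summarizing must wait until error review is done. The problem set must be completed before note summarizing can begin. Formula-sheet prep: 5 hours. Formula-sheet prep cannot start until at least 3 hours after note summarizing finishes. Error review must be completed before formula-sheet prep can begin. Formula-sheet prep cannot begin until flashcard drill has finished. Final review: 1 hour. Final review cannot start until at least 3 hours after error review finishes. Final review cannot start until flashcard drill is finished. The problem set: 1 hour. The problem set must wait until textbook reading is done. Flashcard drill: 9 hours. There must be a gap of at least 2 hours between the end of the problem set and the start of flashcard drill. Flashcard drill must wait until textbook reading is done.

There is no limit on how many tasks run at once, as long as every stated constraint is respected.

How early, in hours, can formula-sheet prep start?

32

Textbook reading cannot begin until its own release at hour 3. It runs from hour 3 to 3 + 9 = hour 12.
The problem set waits on textbook reading (finishes hour 12), so it starts at hour 12 and finishes at 12 + 1 = hour 13.
Flashcard drill cannot start until the problem set (finishes hour 13, plus 2-hour gap → hour 15); textbook reading (finishes hour 12). The controlling bound is hour 15, so flashcard drill finishes at 15 + 9 = hour 24.
Error review cannot begin until flashcard drill (finishes hour 24, plus 1-hour gap → hour 25). It runs from hour 25 to 25 + 1 = hour 26.
Note summarizing needs all of error review (finishes hour 26); the problem set (finishes hour 13). That puts its earliest start at hour 26; it finishes at 26 + 3 = hour 29.
Formula-sheet prep waits on note summarizing (finishes hour 29, plus 3-hour gap → hour 32); error review (finishes hour 26); flashcard drill (finishes hour 24). The latest of these is hour 32, which is the earliest formula-sheet prep can start.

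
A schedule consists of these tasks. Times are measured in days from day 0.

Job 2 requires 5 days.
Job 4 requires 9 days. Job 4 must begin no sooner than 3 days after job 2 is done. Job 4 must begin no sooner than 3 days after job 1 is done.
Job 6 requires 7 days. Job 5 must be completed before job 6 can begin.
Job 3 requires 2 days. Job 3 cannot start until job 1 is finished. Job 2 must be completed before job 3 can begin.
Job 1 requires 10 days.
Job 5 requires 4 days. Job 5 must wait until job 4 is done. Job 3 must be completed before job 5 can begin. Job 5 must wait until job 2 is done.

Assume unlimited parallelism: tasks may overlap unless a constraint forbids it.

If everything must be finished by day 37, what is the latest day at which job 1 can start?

To finish by day 37, job 6 (duration 7) must start no later than day 30.
Job 5 feeds into job 6 (must start by day 30); so job 5 must finish by day 30 and therefore start by day 26.
Job 3 must finish before job 5 (must start by day 26). With a 2-day duration, job 3 must start by 26 − 2 = day 24.
Job 4 has to be done before job 5 (must start by day 26). That means finishing by day 26, i.e. starting by 26 − 9 = day 17.
Job 1 feeds job 3 (must start by day 24); job 4 (must start by day 17, minus 3-day gap → day 14). Taking the minimum, job 1 must finish by day 14 and start by 14 − 10 = day 4.

4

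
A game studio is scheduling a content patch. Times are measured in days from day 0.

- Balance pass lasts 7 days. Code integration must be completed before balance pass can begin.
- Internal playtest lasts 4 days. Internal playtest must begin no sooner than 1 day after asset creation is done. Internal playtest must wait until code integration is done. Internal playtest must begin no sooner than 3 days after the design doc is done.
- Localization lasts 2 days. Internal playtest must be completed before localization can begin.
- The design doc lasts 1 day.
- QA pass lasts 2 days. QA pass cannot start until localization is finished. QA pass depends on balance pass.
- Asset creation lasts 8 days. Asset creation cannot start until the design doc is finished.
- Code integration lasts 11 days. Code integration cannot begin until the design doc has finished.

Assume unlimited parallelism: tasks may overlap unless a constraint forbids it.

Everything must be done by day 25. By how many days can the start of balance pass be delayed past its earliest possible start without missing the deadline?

The design doc can start immediately at day 0; it finishes at day 1.
After the design doc (finishes day 1), code integration can start at day 1 and finishes at day 12.
Balance pass waits on code integration (finishes day 12), so it starts at day 12 and finishes at 12 + 7 = day 19.

Working backward from the deadline:
QA pass must finish by day 25; it takes 2 days, so it must start by 25 − 2 = day 23.
Balance pass feeds into QA pass (must start by day 23); so balance pass must finish by day 23 and therefore start by day 16.
So balance pass can start as early as day 12 and as late as day 16, giving 16 − 12 = 4 days of slack.

4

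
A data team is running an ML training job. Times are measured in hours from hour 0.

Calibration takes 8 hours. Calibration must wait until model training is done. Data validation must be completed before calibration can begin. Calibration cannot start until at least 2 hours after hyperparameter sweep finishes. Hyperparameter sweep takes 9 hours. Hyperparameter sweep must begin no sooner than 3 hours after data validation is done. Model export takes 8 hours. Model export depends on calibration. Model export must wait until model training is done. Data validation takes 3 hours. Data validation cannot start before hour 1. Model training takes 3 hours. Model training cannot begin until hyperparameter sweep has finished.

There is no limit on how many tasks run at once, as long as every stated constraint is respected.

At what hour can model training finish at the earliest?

19

Data validation waits on its own release at hour 1, so it starts at hour 1 and finishes at 1 + 3 = hour 4.
After data validation (finishes hour 4, plus 3-hour gap → hour 7), hyperparameter sweep can start at hour 7 and finishes at hour 16.
Model training cannot begin until hyperparameter sweep (finishes hour 16). It runs from hour 16 to 16 + 3 = hour 19.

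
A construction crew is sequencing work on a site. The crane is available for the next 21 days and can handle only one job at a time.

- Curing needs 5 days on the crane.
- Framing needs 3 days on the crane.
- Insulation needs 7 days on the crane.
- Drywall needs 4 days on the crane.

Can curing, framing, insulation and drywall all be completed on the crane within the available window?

Yes

Running back to back, the jobs need 5 + 3 + 7 + 4 = 19 days on the crane.
Since 19 ≤ 21, they fit within the window.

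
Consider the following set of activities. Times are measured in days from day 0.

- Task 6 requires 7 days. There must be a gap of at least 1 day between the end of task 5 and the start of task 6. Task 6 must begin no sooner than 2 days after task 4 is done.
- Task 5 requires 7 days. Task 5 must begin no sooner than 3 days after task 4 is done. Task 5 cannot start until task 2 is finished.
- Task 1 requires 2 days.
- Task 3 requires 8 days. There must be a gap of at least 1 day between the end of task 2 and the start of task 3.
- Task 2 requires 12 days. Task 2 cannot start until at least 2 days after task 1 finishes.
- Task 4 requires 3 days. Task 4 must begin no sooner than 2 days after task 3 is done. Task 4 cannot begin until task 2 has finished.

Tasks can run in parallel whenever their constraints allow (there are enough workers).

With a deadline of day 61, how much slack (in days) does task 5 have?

Task 1 has no prerequisites, so it starts at day 0 and finishes at day 2.
After task 1 (finishes day 2, plus 2-day gap → day 4), task 2 can start at day 4 and finishes at day 16.
After task 2 (finishes day 16, plus 1-day gap → day 17), task 3 can start at day 17 and finishes at day 25.
For task 4: task 3 (finishes day 25, plus 2-day gap → day 27); task 2 (finishes day 16). Taking the maximum gives a start of day 27, and it finishes at 27 + 3 = day 30.
Task 5 has to wait for task 4 (finishes day 30, plus 3-day gap → day 33); task 2 (finishes day 16). The latest of these is day 33, so task 5 runs day 33 to 33 + 7 = day 40.

Working backward from the deadline:
Nothing follows task 6; the deadline of day 61 is its only limit. It must start by 61 − 7 = day 54.
Since task 6 (must start by day 54, minus 1-day gap → day 53) depends on it, task 5 must finish by day 53. Backing off its 7-day duration gives a latest start of day 46.
So task 5 can start as early as day 33 and as late as day 46, giving 46 − 33 = 13 days of slack.

13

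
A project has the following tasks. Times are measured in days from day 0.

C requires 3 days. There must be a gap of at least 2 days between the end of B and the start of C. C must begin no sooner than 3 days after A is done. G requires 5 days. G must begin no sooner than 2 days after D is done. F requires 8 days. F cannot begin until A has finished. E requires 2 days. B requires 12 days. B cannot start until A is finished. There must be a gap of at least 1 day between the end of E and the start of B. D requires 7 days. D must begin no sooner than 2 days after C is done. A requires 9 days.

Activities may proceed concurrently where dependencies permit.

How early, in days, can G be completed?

E can start immediately at day 0; it finishes at day 2.
A can start immediately at day 0; it finishes at day 9.
B needs all of A (finishes day 9); E (finishes day 2, plus 1-day gap → day 3). That puts its earliest start at day 9; it finishes at 9 + 12 = day 21.
C has to wait for B (finishes day 21, plus 2-day gap → day 23); A (finishes day 9, plus 3-day gap → day 12). The latest of these is day 23, so C runs day 23 to 23 + 3 = day 26.
After C (finishes day 26, plus 2-day gap → day 28), D can start at day 28 and finishes at day 35.
After D (finishes day 35, plus 2-day gap → day 37), G can start at day 37 and finishes at day 42.

42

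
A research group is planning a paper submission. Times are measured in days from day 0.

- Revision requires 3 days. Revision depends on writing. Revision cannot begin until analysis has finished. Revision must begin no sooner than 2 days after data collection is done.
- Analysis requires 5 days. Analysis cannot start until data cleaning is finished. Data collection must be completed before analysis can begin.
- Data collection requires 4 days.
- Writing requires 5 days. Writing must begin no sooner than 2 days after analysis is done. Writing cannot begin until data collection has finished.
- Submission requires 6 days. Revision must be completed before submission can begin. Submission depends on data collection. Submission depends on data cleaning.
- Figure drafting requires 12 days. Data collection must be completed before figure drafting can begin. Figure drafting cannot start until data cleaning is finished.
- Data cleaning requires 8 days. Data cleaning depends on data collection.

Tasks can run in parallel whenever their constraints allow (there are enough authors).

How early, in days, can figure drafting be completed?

Data collection can start immediately at day 0; it finishes at day 4.
After data collection (finishes day 4), data cleaning can start at day 4 and finishes at day 12.
Figure drafting has to wait for data collection (finishes day 4); data cleaning (finishes day 12). The latest of these is day 12, so figure drafting runs day 12 to 12 + 12 = day 24.

24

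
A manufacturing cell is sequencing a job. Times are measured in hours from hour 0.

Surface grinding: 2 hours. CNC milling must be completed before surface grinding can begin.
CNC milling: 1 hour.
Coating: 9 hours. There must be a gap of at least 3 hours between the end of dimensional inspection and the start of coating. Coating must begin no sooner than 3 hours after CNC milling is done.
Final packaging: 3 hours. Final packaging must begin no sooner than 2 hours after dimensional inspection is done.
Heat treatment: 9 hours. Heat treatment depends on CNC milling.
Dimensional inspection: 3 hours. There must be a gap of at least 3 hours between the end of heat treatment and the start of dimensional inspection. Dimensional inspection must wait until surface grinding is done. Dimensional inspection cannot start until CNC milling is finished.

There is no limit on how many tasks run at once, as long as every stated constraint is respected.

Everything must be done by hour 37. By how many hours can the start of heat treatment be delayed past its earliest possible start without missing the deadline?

Nothing blocks CNC milling, so it runs from hour 0 to hour 1.
Heat treatment waits on CNC milling (finishes hour 1), so it starts at hour 1 and finishes at 1 + 9 = hour 10.

Working backward from the deadline:
Coating has no dependents, so it just needs to finish by hour 37. Starting by 37 − 9 = hour 28 achieves that.
Final packaging has no dependents, so it just needs to finish by hour 37. Starting by 37 − 3 = hour 34 achieves that.
For dimensional inspection: coating (must start by hour 28, minus 3-hour gap → hour 25); final packaging (must start by hour 34, minus 2-hour gap → hour 32). The most restrictive is hour 25; with a 3-hour duration, dimensional inspection must start by hour 22.
Heat treatment has to be done before dimensional inspection (must start by hour 22, minus 3-hour gap → hour 19). That means finishing by hour 19, i.e. starting by 19 − 9 = hour 10.
So heat treatment can start as early as hour 1 and as late as hour 10, giving 10 − 1 = 9 hours of slack.

9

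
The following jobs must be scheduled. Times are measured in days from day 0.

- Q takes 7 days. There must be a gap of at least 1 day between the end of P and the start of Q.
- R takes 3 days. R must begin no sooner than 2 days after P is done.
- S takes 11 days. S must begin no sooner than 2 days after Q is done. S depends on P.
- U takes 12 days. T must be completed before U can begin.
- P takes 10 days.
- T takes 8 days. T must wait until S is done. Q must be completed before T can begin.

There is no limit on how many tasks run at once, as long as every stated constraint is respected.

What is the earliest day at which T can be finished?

P has no prerequisites, so it starts at day 0 and finishes at day 10.
Q waits on P (finishes day 10, plus 1-day gap → day 11), so it starts at day 11 and finishes at 11 + 7 = day 18.
S has to wait for Q (finishes day 18, plus 2-day gap → day 20); P (finishes day 10). The latest of these is day 20, so S runs day 20 to 20 + 11 = day 31.
T has to wait for S (finishes day 31); Q (finishes day 18). The latest of these is day 31, so T runs day 31 to 31 + 8 = day 39.

39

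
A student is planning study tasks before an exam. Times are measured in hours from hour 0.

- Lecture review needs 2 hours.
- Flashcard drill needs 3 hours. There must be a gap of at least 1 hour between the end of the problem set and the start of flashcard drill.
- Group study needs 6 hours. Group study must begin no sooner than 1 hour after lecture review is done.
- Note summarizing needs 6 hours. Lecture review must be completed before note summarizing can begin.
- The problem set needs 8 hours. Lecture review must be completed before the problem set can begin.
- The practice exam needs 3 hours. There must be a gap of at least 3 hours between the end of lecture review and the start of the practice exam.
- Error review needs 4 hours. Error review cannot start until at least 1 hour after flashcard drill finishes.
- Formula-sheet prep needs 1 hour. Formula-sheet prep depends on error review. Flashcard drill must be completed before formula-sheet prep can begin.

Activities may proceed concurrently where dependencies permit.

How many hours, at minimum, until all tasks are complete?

Lecture review can start immediately at hour 0; it finishes at hour 2.
Note summarizing waits on lecture review (finishes hour 2), so it starts at hour 2 and finishes at 2 + 6 = hour 8.
After lecture review (finishes hour 2, plus 1-hour gap → hour 3), group study can start at hour 3 and finishes at hour 9.
The practice exam waits on lecture review (finishes hour 2, plus 3-hour gap → hour 5), so it starts at hour 5 and finishes at 5 + 3 = hour 8.
The problem set cannot begin until lecture review (finishes hour 2). It runs from hour 2 to 2 + 8 = hour 10.
After the problem set (finishes hour 10, plus 1-hour gap → hour 11), flashcard drill can start at hour 11 and finishes at hour 14.
Error review waits on flashcard drill (finishes hour 14, plus 1-hour gap → hour 15), so it starts at hour 15 and finishes at 15 + 4 = hour 19.
Formula-sheet prep needs all of error review (finishes hour 19); flashcard drill (finishes hour 14). That puts its earliest start at hour 19; it finishes at 19 + 1 = hour 20.
All tasks are finished once the last one completes. Finish times: Lecture review at 2, The problem set at 10, Flashcard drill at 14, The practice exam at 8, Error review at 19, Group study at 9, Note summarizing at 8, Formula-sheet prep at 20. The latest is hour 20.

20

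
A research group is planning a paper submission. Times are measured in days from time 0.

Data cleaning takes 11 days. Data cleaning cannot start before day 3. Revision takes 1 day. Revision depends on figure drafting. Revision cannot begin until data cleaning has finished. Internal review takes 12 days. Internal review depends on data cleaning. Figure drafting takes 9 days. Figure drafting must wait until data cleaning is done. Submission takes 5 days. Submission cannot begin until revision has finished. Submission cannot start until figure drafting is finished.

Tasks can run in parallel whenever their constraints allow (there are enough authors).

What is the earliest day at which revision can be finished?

Data cleaning cannot begin until its own release at day 3. It runs from day 3 to 3 + 11 = day 14.
After data cleaning (finishes day 14), figure drafting can start at day 14 and finishes at day 23.
For revision: figure drafting (finishes day 23); data cleaning (finishes day 14). Taking the maximum gives a start of day 23, and it finishes at 23 + 1 = day 24.

24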